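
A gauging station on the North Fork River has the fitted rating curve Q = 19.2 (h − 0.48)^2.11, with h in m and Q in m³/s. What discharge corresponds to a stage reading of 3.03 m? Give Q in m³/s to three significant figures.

Q = 19.2 × (3.03 − 0.48)^2.11 = 19.2 × 2.55^2.11 = 138.4 m³/s

138 m³/s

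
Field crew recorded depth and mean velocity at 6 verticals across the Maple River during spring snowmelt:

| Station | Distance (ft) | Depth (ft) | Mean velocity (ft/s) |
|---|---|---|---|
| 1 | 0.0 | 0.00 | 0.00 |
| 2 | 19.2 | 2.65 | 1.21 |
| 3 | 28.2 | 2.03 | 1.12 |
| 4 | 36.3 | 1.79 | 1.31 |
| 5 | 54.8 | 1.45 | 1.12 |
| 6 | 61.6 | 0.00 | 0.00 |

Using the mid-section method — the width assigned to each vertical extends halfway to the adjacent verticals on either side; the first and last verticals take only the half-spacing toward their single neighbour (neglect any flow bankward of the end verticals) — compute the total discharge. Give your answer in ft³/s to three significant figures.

w_2 = (28.2 − 0.0)/2 = 14.1 ft; q_2 = 1.21 × 2.65 × 14.1 = 45.21 ft³/s
w_3 = (36.3 − 19.2)/2 = 8.55 ft; q_3 = 1.12 × 2.03 × 8.55 = 19.44 ft³/s
w_4 = (54.8 − 28.2)/2 = 13.3 ft; q_4 = 1.31 × 1.79 × 13.3 = 31.19 ft³/s
w_5 = (61.6 − 36.3)/2 = 12.65 ft; q_5 = 1.12 × 1.45 × 12.65 = 20.54 ft³/s
Stations 1, 6 contribute zero (depth or velocity is 0).
Q = Σ qᵢ = 116.4 ft³/s

116 ft³/s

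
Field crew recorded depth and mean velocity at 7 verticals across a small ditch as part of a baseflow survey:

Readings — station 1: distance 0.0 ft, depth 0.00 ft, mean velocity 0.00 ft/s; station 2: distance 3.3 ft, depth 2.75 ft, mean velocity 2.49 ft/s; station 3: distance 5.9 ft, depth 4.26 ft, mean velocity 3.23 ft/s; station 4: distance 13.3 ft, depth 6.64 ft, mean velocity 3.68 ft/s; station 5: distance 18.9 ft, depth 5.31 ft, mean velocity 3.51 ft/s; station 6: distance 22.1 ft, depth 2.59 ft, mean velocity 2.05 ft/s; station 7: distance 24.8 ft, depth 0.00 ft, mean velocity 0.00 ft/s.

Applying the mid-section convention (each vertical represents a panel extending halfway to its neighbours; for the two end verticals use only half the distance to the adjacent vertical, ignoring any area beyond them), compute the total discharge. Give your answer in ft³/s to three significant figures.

345 ft³/s

w_2 = (5.9 − 0.0)/2 = 2.95 ft; q_2 = 2.49 × 2.75 × 2.95 = 20.20 ft³/s
w_3 = (13.3 − 3.3)/2 = 5 ft; q_3 = 3.23 × 4.26 × 5 = 68.80 ft³/s
w_4 = (18.9 − 5.9)/2 = 6.5 ft; q_4 = 3.68 × 6.64 × 6.5 = 158.8 ft³/s
w_5 = (22.1 − 13.3)/2 = 4.4 ft; q_5 = 3.51 × 5.31 × 4.4 = 82.01 ft³/s
w_6 = (24.8 − 18.9)/2 = 2.95 ft; q_6 = 2.05 × 2.59 × 2.95 = 15.66 ft³/s
Stations 1, 7 contribute zero (depth or velocity is 0).
Q = Σ qᵢ = 345.5 ft³/s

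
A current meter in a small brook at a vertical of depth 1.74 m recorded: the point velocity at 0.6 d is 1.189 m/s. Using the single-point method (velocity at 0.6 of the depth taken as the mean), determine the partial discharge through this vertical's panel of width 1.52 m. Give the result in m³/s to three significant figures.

3.14 m³/s

v̄ = v₀.₆ = 1.189 m/s
q = v̄ × d × w = 1.189 × 1.74 × 1.52 = 3.145 m³/s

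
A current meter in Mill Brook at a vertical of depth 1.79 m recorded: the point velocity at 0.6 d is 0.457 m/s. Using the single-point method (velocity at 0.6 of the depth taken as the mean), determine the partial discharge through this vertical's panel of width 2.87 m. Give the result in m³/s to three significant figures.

v̄ = v₀.₆ = 0.457 m/s
q = v̄ × d × w = 0.4570 × 1.79 × 2.87 = 2.348 m³/s

2.35 m³/s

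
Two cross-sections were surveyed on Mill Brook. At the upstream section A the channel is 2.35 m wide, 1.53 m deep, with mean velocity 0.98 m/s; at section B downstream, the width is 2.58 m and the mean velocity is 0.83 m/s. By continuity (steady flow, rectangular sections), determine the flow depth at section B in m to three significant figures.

1.65 m

Q = A₁V₁ = (2.35×1.53) × 0.98 = 3.524 m³/s
d₂ = Q/(b₂ V₂) = 3.524/(2.58×0.83) = 1.645 m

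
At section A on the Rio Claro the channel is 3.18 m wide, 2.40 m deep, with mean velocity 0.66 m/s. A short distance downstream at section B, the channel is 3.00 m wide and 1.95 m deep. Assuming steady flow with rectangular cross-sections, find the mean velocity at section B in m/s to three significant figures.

Q = A₁V₁ = (3.18×2.40) × 0.66 = 5.037 m³/s
A₂ = 3.00 × 1.95 = 5.850 m²
V₂ = Q/A₂ = 5.037/5.850 = 0.8610 m/s

0.861 m/s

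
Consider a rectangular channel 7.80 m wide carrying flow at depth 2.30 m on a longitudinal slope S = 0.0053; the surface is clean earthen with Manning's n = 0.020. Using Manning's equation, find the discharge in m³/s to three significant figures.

A = b·y = 7.80 × 2.30 = 17.94 m²
P = b + 2y = 7.80 + 2×2.30 = 12.40 m
R = A/P = 17.94/12.40 = 1.447 m
Q = (1/n)·A·R^(2/3)·S^(1/2) = (1/0.020) × 17.94 × 1.447^(2/3) × 0.0053^(1/2) = 83.53 m³/s

83.5 m³/s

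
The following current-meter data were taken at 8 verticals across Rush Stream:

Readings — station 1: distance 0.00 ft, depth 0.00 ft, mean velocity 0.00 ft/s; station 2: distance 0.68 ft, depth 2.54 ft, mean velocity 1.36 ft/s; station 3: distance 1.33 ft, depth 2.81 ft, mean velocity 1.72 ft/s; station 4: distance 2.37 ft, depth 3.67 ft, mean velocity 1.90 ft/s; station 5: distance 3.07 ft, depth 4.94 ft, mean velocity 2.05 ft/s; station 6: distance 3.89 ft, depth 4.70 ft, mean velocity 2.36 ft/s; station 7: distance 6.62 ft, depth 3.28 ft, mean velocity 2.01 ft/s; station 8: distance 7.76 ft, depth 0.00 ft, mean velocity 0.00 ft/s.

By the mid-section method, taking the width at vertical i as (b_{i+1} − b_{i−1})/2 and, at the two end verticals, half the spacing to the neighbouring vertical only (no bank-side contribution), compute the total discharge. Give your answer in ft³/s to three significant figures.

w_2 = (1.33 − 0.00)/2 = 0.665 ft; q_2 = 1.36 × 2.54 × 0.665 = 2.297 ft³/s
w_3 = (2.37 − 0.68)/2 = 0.845 ft; q_3 = 1.72 × 2.81 × 0.845 = 4.084 ft³/s
w_4 = (3.07 − 1.33)/2 = 0.87 ft; q_4 = 1.90 × 3.67 × 0.87 = 6.067 ft³/s
w_5 = (3.89 − 2.37)/2 = 0.76 ft; q_5 = 2.05 × 4.94 × 0.76 = 7.697 ft³/s
w_6 = (6.62 − 3.07)/2 = 1.775 ft; q_6 = 2.36 × 4.70 × 1.775 = 19.69 ft³/s
w_7 = (7.76 − 3.89)/2 = 1.935 ft; q_7 = 2.01 × 3.28 × 1.935 = 12.76 ft³/s
Stations 1, 8 contribute zero (depth or velocity is 0).
Q = Σ qᵢ = 52.59 ft³/s

52.6 ft³/s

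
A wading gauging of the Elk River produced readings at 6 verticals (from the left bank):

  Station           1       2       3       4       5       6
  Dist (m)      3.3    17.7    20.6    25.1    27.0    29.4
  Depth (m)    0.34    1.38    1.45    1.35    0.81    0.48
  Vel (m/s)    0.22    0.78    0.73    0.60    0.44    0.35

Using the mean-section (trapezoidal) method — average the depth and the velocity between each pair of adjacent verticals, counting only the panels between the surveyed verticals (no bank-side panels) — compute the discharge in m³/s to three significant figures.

15.2 m³/s

Panel 1-2: Δb = 14.4 m, d̄ = (0.34+1.38)/2 = 0.86, v̄ = (0.22+0.78)/2 = 0.5 → q = 14.4×0.86×0.5 = 6.192 m³/s
Panel 2-3: Δb = 2.9 m, d̄ = (1.38+1.45)/2 = 1.415, v̄ = (0.78+0.73)/2 = 0.755 → q = 2.9×1.415×0.755 = 3.098 m³/s
Panel 3-4: Δb = 4.5 m, d̄ = (1.45+1.35)/2 = 1.4, v̄ = (0.73+0.60)/2 = 0.665 → q = 4.5×1.4×0.665 = 4.190 m³/s
Panel 4-5: Δb = 1.9 m, d̄ = (1.35+0.81)/2 = 1.08, v̄ = (0.60+0.44)/2 = 0.52 → q = 1.9×1.08×0.52 = 1.067 m³/s
Panel 5-6: Δb = 2.4 m, d̄ = (0.81+0.48)/2 = 0.645, v̄ = (0.44+0.35)/2 = 0.395 → q = 2.4×0.645×0.395 = 0.6115 m³/s
Q = Σ q = 15.16 m³/s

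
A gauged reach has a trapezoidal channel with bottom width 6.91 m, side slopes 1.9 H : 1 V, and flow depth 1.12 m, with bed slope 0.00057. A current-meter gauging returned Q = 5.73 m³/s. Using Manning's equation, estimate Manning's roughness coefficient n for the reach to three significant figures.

0.0383

A = (b + z·y)·y = (6.91 + 1.9×1.12)×1.12 = 10.12 m²
P = b + 2y√(1+z²) = 6.91 + 2×1.12×√(1+1.9²) = 11.72 m
R = A/P = 10.12/11.72 = 0.8637 m
n = (1/Q)·A·R^(2/3)·S^(1/2) = (1/5.73) × 10.12 × 0.9070 × 0.02387 = 0.03825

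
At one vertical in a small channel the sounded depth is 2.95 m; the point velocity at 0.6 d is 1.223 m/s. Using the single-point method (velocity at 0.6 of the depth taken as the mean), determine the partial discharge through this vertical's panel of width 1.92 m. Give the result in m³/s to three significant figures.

v̄ = v₀.₆ = 1.223 m/s
q = v̄ × d × w = 1.223 × 2.95 × 1.92 = 6.927 m³/s

6.93 m³/s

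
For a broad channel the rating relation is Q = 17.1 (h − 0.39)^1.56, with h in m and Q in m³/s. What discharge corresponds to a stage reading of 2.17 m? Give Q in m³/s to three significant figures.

Q = 17.1 × (2.17 − 0.39)^1.56 = 17.1 × 1.78^1.56 = 42.04 m³/s

42.0 m³/s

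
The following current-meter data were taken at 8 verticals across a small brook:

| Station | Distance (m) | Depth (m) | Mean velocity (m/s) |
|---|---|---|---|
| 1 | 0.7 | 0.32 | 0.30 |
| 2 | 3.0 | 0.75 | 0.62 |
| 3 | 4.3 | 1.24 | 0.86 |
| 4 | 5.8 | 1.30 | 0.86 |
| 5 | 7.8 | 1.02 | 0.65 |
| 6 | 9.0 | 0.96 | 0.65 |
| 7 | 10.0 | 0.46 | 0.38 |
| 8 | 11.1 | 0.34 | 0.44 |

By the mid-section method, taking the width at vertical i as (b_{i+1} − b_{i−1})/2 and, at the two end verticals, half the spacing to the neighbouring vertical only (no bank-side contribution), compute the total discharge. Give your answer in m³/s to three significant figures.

w_1 = (3.0 − 0.7)/2 = 1.15 m; q_1 = 0.30 × 0.32 × 1.15 = 0.1104 m³/s
w_2 = (4.3 − 0.7)/2 = 1.8 m; q_2 = 0.62 × 0.75 × 1.8 = 0.8370 m³/s
w_3 = (5.8 − 3.0)/2 = 1.4 m; q_3 = 0.86 × 1.24 × 1.4 = 1.493 m³/s
w_4 = (7.8 − 4.3)/2 = 1.75 m; q_4 = 0.86 × 1.30 × 1.75 = 1.957 m³/s
w_5 = (9.0 − 5.8)/2 = 1.6 m; q_5 = 0.65 × 1.02 × 1.6 = 1.061 m³/s
w_6 = (10.0 − 7.8)/2 = 1.1 m; q_6 = 0.65 × 0.96 × 1.1 = 0.6864 m³/s
w_7 = (11.1 − 9.0)/2 = 1.05 m; q_7 = 0.38 × 0.46 × 1.05 = 0.1835 m³/s
w_8 = (11.1 − 10.0)/2 = 0.55 m; q_8 = 0.44 × 0.34 × 0.55 = 0.08228 m³/s
Q = Σ qᵢ = 6.410 m³/s

6.41 m³/s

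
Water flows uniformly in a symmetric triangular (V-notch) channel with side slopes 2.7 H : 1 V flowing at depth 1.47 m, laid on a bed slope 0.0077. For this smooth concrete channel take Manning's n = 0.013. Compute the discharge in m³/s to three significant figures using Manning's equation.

A = z·y² = 2.7×1.47² = 5.834 m²
P = 2y√(1+z²) = 2×1.47×√(1+2.7²) = 8.465 m
R = A/P = 5.834/8.465 = 0.6892 m
Q = (1/n)·A·R^(2/3)·S^(1/2) = (1/0.013) × 5.834 × 0.6892^(2/3) × 0.0077^(1/2) = 30.73 m³/s

30.7 m³/s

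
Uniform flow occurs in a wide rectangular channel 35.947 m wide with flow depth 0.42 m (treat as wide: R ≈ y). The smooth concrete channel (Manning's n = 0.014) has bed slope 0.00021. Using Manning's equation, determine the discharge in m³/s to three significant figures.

8.76 m³/s

A = b·y = 35.947 × 0.42 = 15.10 m²
Wide channel: R ≈ y = 0.42 m
Q = (1/n)·A·R^(2/3)·S^(1/2) = (1/0.014) × 15.10 × 0.4200^(2/3) × 0.00021^(1/2) = 8.764 m³/s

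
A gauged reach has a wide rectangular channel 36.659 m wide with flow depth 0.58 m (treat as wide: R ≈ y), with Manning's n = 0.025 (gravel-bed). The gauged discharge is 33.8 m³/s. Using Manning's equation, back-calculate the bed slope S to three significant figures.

A = b·y = 36.659 × 0.58 = 21.26 m²
Wide channel: R ≈ y = 0.58 m
S = (Q·n / (1·A·R^(2/3)))² = (33.8×0.025 / (1×21.26×0.6955))² = 0.003265

0.00327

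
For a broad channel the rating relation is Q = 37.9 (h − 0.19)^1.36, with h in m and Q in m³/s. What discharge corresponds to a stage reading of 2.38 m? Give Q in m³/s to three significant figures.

110 m³/s

Q = 37.9 × (2.38 − 0.19)^1.36 = 37.9 × 2.19^1.36 = 110.1 m³/s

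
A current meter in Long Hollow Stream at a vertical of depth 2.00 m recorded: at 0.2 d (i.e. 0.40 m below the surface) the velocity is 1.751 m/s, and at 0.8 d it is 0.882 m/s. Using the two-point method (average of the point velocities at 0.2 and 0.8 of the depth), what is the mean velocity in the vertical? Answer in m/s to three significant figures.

v̄ = (1.751 + 0.882) / 2 = 1.317 m/s

1.32 m/s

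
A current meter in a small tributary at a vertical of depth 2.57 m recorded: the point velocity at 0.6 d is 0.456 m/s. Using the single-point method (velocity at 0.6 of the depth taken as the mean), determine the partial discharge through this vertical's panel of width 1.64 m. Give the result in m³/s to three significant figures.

v̄ = v₀.₆ = 0.456 m/s
q = v̄ × d × w = 0.4560 × 2.57 × 1.64 = 1.922 m³/s

1.92 m³/s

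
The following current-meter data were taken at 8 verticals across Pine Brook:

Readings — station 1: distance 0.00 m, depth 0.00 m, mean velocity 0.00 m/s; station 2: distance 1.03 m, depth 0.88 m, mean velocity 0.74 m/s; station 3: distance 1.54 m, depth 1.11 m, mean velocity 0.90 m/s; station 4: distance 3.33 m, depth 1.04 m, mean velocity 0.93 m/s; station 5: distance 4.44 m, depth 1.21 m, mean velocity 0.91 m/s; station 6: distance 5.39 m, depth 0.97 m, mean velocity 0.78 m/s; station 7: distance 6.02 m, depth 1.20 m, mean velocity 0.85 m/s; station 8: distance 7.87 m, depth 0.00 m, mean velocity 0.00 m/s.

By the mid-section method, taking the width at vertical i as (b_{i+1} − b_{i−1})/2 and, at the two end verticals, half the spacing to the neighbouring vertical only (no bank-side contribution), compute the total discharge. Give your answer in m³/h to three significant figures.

w_2 = (1.54 − 0.00)/2 = 0.77 m; q_2 = 0.74 × 0.88 × 0.77 = 0.5014 m³/s
w_3 = (3.33 − 1.03)/2 = 1.15 m; q_3 = 0.90 × 1.11 × 1.15 = 1.149 m³/s
w_4 = (4.44 − 1.54)/2 = 1.45 m; q_4 = 0.93 × 1.04 × 1.45 = 1.402 m³/s
w_5 = (5.39 − 3.33)/2 = 1.03 m; q_5 = 0.91 × 1.21 × 1.03 = 1.134 m³/s
w_6 = (6.02 − 4.44)/2 = 0.79 m; q_6 = 0.78 × 0.97 × 0.79 = 0.5977 m³/s
w_7 = (7.87 − 5.39)/2 = 1.24 m; q_7 = 0.85 × 1.20 × 1.24 = 1.265 m³/s
Stations 1, 8 contribute zero (depth or velocity is 0).
Q = Σ qᵢ = 6.049 m³/s
= 6.049 × 3600 = 21780 m³/h

21800 m³/h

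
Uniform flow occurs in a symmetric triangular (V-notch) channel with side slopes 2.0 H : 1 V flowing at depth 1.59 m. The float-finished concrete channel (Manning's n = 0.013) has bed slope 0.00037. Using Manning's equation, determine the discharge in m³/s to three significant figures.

A = z·y² = 2.0×1.59² = 5.056 m²
P = 2y√(1+z²) = 2×1.59×√(1+2.0²) = 7.111 m
R = A/P = 5.056/7.111 = 0.7111 m
Q = (1/n)·A·R^(2/3)·S^(1/2) = (1/0.013) × 5.056 × 0.7111^(2/3) × 0.00037^(1/2) = 5.960 m³/s

5.96 m³/s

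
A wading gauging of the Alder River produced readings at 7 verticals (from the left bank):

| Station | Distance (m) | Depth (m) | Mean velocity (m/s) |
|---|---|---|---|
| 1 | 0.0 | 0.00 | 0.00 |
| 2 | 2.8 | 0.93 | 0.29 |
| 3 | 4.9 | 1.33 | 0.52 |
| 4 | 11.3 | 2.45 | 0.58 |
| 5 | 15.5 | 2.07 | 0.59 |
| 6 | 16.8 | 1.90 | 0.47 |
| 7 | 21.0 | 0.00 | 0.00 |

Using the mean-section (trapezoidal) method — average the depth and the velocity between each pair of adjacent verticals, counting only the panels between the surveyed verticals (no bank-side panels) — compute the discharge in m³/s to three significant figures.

Panel 1-2: Δb = 2.8 m, d̄ = (0.00+0.93)/2 = 0.465, v̄ = (0.00+0.29)/2 = 0.145 → q = 2.8×0.465×0.145 = 0.1888 m³/s
Panel 2-3: Δb = 2.1 m, d̄ = (0.93+1.33)/2 = 1.13, v̄ = (0.29+0.52)/2 = 0.405 → q = 2.1×1.13×0.405 = 0.9611 m³/s
Panel 3-4: Δb = 6.4 m, d̄ = (1.33+2.45)/2 = 1.89, v̄ = (0.52+0.58)/2 = 0.55 → q = 6.4×1.89×0.55 = 6.653 m³/s
Panel 4-5: Δb = 4.2 m, d̄ = (2.45+2.07)/2 = 2.26, v̄ = (0.58+0.59)/2 = 0.585 → q = 4.2×2.26×0.585 = 5.553 m³/s
Panel 5-6: Δb = 1.3 m, d̄ = (2.07+1.90)/2 = 1.985, v̄ = (0.59+0.47)/2 = 0.53 → q = 1.3×1.985×0.53 = 1.368 m³/s
Panel 6-7: Δb = 4.2 m, d̄ = (1.90+0.00)/2 = 0.95, v̄ = (0.47+0.00)/2 = 0.235 → q = 4.2×0.95×0.235 = 0.9377 m³/s
Q = Σ q = 15.66 m³/s

15.7 m³/s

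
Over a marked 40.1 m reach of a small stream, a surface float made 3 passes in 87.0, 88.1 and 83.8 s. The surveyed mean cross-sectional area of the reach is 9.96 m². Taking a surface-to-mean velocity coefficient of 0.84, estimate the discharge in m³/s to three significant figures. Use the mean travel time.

3.89 m³/s

t̄ = (87.0 + 88.1 + 83.8) / 3 = 86.3 s
v_surface = L / t̄ = 40.1 / 86.3 = 0.4647 m/s
v_mean = 0.84 × 0.4647 = 0.3903 m/s
Q = A × v_mean = 9.96 × 0.3903 = 3.888 m³/s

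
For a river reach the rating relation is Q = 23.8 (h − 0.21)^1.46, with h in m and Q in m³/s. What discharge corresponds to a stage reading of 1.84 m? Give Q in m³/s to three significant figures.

Q = 23.8 × (1.84 − 0.21)^1.46 = 23.8 × 1.63^1.46 = 48.57 m³/s

48.6 m³/s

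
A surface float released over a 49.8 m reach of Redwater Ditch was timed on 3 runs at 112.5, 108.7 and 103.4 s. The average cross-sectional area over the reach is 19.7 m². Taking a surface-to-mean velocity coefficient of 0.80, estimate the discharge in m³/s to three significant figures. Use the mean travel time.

7.25 m³/s

t̄ = (112.5 + 108.7 + 103.4) / 3 = 108.2 s
v_surface = L / t̄ = 49.8 / 108.2 = 0.4603 m/s
v_mean = 0.80 × 0.4603 = 0.3682 m/s
Q = A × v_mean = 19.7 × 0.3682 = 7.254 m³/s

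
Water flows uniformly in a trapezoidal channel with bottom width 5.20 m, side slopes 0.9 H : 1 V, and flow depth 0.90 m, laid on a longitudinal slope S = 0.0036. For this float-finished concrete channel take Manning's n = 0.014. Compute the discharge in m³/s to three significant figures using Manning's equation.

18.4 m³/s

A = (b + z·y)·y = (5.20 + 0.9×0.90)×0.90 = 5.409 m²
P = b + 2y√(1+z²) = 5.20 + 2×0.90×√(1+0.9²) = 7.622 m
R = A/P = 5.409/7.622 = 0.7097 m
Q = (1/n)·A·R^(2/3)·S^(1/2) = (1/0.014) × 5.409 × 0.7097^(2/3) × 0.0036^(1/2) = 18.44 m³/s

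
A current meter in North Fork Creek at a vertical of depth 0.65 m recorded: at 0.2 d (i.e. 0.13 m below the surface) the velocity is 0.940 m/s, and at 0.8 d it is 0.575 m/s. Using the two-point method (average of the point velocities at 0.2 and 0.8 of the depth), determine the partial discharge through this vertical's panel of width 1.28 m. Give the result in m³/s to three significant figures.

0.630 m³/s

v̄ = (0.940 + 0.575) / 2 = 0.7575 m/s
q = v̄ × d × w = 0.7575 × 0.65 × 1.28 = 0.6302 m³/s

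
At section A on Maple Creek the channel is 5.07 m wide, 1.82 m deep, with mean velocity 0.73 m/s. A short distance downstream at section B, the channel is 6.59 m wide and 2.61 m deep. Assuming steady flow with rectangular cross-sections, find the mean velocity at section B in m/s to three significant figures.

Q = A₁V₁ = (5.07×1.82) × 0.73 = 6.736 m³/s
A₂ = 6.59 × 2.61 = 17.20 m²
V₂ = Q/A₂ = 6.736/17.20 = 0.3916 m/s

0.392 m/s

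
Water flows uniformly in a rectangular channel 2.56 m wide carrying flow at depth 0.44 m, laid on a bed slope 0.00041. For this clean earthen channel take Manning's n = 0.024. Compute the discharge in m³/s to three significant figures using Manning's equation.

0.451 m³/s

A = b·y = 2.56 × 0.44 = 1.126 m²
P = b + 2y = 2.56 + 2×0.44 = 3.440 m
R = A/P = 1.126/3.440 = 0.3274 m
Q = (1/n)·A·R^(2/3)·S^(1/2) = (1/0.024) × 1.126 × 0.3274^(2/3) × 0.00041^(1/2) = 0.4515 m³/s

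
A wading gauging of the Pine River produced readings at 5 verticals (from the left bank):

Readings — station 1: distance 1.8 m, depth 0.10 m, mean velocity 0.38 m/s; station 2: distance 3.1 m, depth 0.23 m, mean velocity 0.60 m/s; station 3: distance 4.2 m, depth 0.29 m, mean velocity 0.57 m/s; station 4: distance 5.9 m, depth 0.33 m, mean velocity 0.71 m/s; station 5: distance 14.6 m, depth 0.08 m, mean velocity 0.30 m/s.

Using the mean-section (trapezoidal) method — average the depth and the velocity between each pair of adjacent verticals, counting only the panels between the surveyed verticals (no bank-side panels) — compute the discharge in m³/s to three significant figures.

Panel 1-2: Δb = 1.3 m, d̄ = (0.10+0.23)/2 = 0.165, v̄ = (0.38+0.60)/2 = 0.49 → q = 1.3×0.165×0.49 = 0.1051 m³/s
Panel 2-3: Δb = 1.1 m, d̄ = (0.23+0.29)/2 = 0.26, v̄ = (0.60+0.57)/2 = 0.585 → q = 1.1×0.26×0.585 = 0.1673 m³/s
Panel 3-4: Δb = 1.7 m, d̄ = (0.29+0.33)/2 = 0.31, v̄ = (0.57+0.71)/2 = 0.64 → q = 1.7×0.31×0.64 = 0.3373 m³/s
Panel 4-5: Δb = 8.7 m, d̄ = (0.33+0.08)/2 = 0.205, v̄ = (0.71+0.30)/2 = 0.505 → q = 8.7×0.205×0.505 = 0.9007 m³/s
Q = Σ q = 1.510 m³/s

1.51 m³/s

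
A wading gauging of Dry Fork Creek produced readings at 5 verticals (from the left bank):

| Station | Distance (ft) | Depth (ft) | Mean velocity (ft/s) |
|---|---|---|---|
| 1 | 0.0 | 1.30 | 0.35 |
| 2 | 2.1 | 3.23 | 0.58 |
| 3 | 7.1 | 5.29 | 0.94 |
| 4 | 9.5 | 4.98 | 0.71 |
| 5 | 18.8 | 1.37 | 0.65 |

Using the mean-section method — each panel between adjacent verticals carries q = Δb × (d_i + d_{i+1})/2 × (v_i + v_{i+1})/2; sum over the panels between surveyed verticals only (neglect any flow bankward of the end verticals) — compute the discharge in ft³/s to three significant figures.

48.6 ft³/s

Panel 1-2: Δb = 2.1 ft, d̄ = (1.30+3.23)/2 = 2.265, v̄ = (0.35+0.58)/2 = 0.465 → q = 2.1×2.265×0.465 = 2.212 ft³/s
Panel 2-3: Δb = 5 ft, d̄ = (3.23+5.29)/2 = 4.26, v̄ = (0.58+0.94)/2 = 0.76 → q = 5×4.26×0.76 = 16.19 ft³/s
Panel 3-4: Δb = 2.4 ft, d̄ = (5.29+4.98)/2 = 5.135, v̄ = (0.94+0.71)/2 = 0.825 → q = 2.4×5.135×0.825 = 10.17 ft³/s
Panel 4-5: Δb = 9.3 ft, d̄ = (4.98+1.37)/2 = 3.175, v̄ = (0.71+0.65)/2 = 0.68 → q = 9.3×3.175×0.68 = 20.08 ft³/s
Q = Σ q = 48.65 ft³/s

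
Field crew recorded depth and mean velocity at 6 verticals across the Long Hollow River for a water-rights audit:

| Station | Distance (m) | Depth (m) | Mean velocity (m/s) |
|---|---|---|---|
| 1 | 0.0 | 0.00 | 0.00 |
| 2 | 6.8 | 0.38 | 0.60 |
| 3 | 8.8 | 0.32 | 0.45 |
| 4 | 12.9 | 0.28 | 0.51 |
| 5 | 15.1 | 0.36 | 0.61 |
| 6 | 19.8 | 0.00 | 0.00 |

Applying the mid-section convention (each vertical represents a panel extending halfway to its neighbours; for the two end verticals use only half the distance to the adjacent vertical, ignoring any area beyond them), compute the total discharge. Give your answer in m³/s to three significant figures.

w_2 = (8.8 − 0.0)/2 = 4.4 m; q_2 = 0.60 × 0.38 × 4.4 = 1.003 m³/s
w_3 = (12.9 − 6.8)/2 = 3.05 m; q_3 = 0.45 × 0.32 × 3.05 = 0.4392 m³/s
w_4 = (15.1 − 8.8)/2 = 3.15 m; q_4 = 0.51 × 0.28 × 3.15 = 0.4498 m³/s
w_5 = (19.8 − 12.9)/2 = 3.45 m; q_5 = 0.61 × 0.36 × 3.45 = 0.7576 m³/s
Stations 1, 6 contribute zero (depth or velocity is 0).
Q = Σ qᵢ = 2.650 m³/s

2.65 m³/s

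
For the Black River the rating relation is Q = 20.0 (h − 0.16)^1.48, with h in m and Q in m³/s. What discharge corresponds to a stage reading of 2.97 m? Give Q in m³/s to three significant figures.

Q = 20.0 × (2.97 − 0.16)^1.48 = 20.0 × 2.81^1.48 = 92.28 m³/s

92.3 m³/s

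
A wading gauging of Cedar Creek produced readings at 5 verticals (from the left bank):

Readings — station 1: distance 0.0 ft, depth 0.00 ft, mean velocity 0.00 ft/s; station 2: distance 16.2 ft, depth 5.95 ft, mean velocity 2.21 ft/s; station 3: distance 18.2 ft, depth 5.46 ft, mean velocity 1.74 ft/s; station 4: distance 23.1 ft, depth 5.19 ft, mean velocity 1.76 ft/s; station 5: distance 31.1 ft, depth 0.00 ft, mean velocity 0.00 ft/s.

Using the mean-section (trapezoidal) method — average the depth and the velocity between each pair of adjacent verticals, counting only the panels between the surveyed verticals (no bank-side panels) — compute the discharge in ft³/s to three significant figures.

140 ft³/s

Panel 1-2: Δb = 16.2 ft, d̄ = (0.00+5.95)/2 = 2.975, v̄ = (0.00+2.21)/2 = 1.105 → q = 16.2×2.975×1.105 = 53.26 ft³/s
Panel 2-3: Δb = 2 ft, d̄ = (5.95+5.46)/2 = 5.705, v̄ = (2.21+1.74)/2 = 1.975 → q = 2×5.705×1.975 = 22.53 ft³/s
Panel 3-4: Δb = 4.9 ft, d̄ = (5.46+5.19)/2 = 5.325, v̄ = (1.74+1.76)/2 = 1.75 → q = 4.9×5.325×1.75 = 45.66 ft³/s
Panel 4-5: Δb = 8 ft, d̄ = (5.19+0.00)/2 = 2.595, v̄ = (1.76+0.00)/2 = 0.88 → q = 8×2.595×0.88 = 18.27 ft³/s
Q = Σ q = 139.7 ft³/s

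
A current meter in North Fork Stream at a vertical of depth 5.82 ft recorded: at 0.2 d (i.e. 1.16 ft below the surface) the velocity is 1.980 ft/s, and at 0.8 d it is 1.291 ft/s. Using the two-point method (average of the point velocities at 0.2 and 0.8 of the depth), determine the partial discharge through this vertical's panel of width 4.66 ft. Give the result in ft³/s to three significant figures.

44.4 ft³/s

v̄ = (1.980 + 1.291) / 2 = 1.636 ft/s
q = v̄ × d × w = 1.636 × 5.82 × 4.66 = 44.36 ft³/s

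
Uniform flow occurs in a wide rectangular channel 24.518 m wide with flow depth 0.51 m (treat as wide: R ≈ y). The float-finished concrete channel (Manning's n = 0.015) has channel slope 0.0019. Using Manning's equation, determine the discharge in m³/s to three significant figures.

23.2 m³/s

A = b·y = 24.518 × 0.51 = 12.50 m²
Wide channel: R ≈ y = 0.51 m
Q = (1/n)·A·R^(2/3)·S^(1/2) = (1/0.015) × 12.50 × 0.5100^(2/3) × 0.0019^(1/2) = 23.19 m³/s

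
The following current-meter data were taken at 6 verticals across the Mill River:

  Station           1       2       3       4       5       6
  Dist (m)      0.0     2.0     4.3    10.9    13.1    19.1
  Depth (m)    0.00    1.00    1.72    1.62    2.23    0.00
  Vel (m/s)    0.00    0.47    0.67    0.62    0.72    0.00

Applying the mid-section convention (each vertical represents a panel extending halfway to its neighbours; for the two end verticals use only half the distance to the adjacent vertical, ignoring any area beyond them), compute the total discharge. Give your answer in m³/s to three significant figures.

w_2 = (4.3 − 0.0)/2 = 2.15 m; q_2 = 0.47 × 1.00 × 2.15 = 1.011 m³/s
w_3 = (10.9 − 2.0)/2 = 4.45 m; q_3 = 0.67 × 1.72 × 4.45 = 5.128 m³/s
w_4 = (13.1 − 4.3)/2 = 4.4 m; q_4 = 0.62 × 1.62 × 4.4 = 4.419 m³/s
w_5 = (19.1 − 10.9)/2 = 4.1 m; q_5 = 0.72 × 2.23 × 4.1 = 6.583 m³/s
Stations 1, 6 contribute zero (depth or velocity is 0).
Q = Σ qᵢ = 17.14 m³/s

17.1 m³/s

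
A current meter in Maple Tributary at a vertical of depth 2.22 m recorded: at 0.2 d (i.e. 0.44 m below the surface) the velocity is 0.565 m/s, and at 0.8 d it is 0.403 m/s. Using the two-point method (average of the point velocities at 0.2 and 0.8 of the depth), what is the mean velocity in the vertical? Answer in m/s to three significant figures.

v̄ = (0.565 + 0.403) / 2 = 0.4840 m/s

0.484 m/s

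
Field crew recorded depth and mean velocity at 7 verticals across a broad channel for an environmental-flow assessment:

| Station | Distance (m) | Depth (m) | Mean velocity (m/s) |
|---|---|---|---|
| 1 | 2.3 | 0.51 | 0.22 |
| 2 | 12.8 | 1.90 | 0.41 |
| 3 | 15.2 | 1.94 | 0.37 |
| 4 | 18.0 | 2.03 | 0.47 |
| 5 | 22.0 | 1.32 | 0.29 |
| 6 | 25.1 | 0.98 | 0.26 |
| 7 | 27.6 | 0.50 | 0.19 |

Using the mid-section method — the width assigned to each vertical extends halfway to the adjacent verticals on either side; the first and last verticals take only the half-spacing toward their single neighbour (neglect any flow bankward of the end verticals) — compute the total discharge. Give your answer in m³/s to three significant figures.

w_1 = (12.8 − 2.3)/2 = 5.25 m; q_1 = 0.22 × 0.51 × 5.25 = 0.5891 m³/s
w_2 = (15.2 − 2.3)/2 = 6.45 m; q_2 = 0.41 × 1.90 × 6.45 = 5.025 m³/s
w_3 = (18.0 − 12.8)/2 = 2.6 m; q_3 = 0.37 × 1.94 × 2.6 = 1.866 m³/s
w_4 = (22.0 − 15.2)/2 = 3.4 m; q_4 = 0.47 × 2.03 × 3.4 = 3.244 m³/s
w_5 = (25.1 − 18.0)/2 = 3.55 m; q_5 = 0.29 × 1.32 × 3.55 = 1.359 m³/s
w_6 = (27.6 − 22.0)/2 = 2.8 m; q_6 = 0.26 × 0.98 × 2.8 = 0.7134 m³/s
w_7 = (27.6 − 25.1)/2 = 1.25 m; q_7 = 0.19 × 0.50 × 1.25 = 0.1188 m³/s
Q = Σ qᵢ = 12.91 m³/s

12.9 m³/s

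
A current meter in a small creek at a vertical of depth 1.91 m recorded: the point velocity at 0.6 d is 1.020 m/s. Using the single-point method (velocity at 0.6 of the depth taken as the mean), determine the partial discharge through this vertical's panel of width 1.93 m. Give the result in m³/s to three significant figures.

v̄ = v₀.₆ = 1.020 m/s
q = v̄ × d × w = 1.020 × 1.91 × 1.93 = 3.760 m³/s

3.76 m³/s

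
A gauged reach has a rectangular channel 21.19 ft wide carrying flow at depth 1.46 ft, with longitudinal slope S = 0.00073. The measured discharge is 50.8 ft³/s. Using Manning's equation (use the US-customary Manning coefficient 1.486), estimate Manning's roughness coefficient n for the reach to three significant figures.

0.0289

A = b·y = 21.19 × 1.46 = 30.94 ft²
P = b + 2y = 21.19 + 2×1.46 = 24.11 ft
R = A/P = 30.94/24.11 = 1.283 ft
n = (1.486/Q)·A·R^(2/3)·S^(1/2) = (1.486/50.8) × 30.94 × 1.181 × 0.02702 = 0.02887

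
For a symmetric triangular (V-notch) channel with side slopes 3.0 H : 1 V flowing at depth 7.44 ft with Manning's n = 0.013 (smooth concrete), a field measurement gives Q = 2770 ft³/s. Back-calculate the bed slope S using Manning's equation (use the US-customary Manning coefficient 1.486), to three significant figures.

0.00396

A = z·y² = 3.0×7.44² = 166.1 ft²
P = 2y√(1+z²) = 2×7.44×√(1+3.0²) = 47.05 ft
R = A/P = 166.1/47.05 = 3.529 ft
S = (Q·n / (1.486·A·R^(2/3)))² = (2770×0.013 / (1.486×166.1×2.318))² = 0.003963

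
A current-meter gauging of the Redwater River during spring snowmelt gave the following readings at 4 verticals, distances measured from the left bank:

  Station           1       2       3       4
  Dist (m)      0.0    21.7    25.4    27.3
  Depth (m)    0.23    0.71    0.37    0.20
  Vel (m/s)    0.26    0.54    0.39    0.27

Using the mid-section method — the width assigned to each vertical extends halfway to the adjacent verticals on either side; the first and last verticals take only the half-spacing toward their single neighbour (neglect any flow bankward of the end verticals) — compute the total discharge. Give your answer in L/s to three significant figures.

5970 L/s

w_1 = (21.7 − 0.0)/2 = 10.85 m; q_1 = 0.26 × 0.23 × 10.85 = 0.6488 m³/s
w_2 = (25.4 − 0.0)/2 = 12.7 m; q_2 = 0.54 × 0.71 × 12.7 = 4.869 m³/s
w_3 = (27.3 − 21.7)/2 = 2.8 m; q_3 = 0.39 × 0.37 × 2.8 = 0.4040 m³/s
w_4 = (27.3 − 25.4)/2 = 0.95 m; q_4 = 0.27 × 0.20 × 0.95 = 0.05130 m³/s
Q = Σ qᵢ = 5.973 m³/s
= 5.973 × 1000 = 5973 L/s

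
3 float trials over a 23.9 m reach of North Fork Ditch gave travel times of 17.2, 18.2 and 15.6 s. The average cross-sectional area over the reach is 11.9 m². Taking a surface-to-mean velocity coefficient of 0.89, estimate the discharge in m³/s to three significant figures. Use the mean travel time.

14.9 m³/s

t̄ = (17.2 + 18.2 + 15.6) / 3 = 17 s
v_surface = L / t̄ = 23.9 / 17 = 1.406 m/s
v_mean = 0.89 × 1.406 = 1.251 m/s
Q = A × v_mean = 11.9 × 1.251 = 14.89 m³/s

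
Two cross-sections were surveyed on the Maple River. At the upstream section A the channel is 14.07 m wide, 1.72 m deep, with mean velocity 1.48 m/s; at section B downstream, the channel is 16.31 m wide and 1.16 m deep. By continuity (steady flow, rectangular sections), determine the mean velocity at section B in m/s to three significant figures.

1.89 m/s

Q = A₁V₁ = (14.07×1.72) × 1.48 = 35.82 m³/s
A₂ = 16.31 × 1.16 = 18.92 m²
V₂ = Q/A₂ = 35.82/18.92 = 1.893 m/s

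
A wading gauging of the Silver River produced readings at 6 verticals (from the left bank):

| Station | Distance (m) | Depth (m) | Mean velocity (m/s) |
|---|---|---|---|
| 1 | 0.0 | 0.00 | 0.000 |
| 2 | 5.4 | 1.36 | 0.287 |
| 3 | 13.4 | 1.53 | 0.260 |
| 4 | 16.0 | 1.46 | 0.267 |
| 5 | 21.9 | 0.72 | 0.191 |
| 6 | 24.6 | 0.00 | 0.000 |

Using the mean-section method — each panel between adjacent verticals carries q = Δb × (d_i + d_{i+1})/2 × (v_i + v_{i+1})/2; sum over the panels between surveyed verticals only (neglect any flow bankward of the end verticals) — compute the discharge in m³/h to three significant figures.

22600 m³/h

Panel 1-2: Δb = 5.4 m, d̄ = (0.00+1.36)/2 = 0.68, v̄ = (0.000+0.287)/2 = 0.1435 → q = 5.4×0.68×0.1435 = 0.5269 m³/s
Panel 2-3: Δb = 8 m, d̄ = (1.36+1.53)/2 = 1.445, v̄ = (0.287+0.260)/2 = 0.2735 → q = 8×1.445×0.2735 = 3.162 m³/s
Panel 3-4: Δb = 2.6 m, d̄ = (1.53+1.46)/2 = 1.495, v̄ = (0.260+0.267)/2 = 0.2635 → q = 2.6×1.495×0.2635 = 1.024 m³/s
Panel 4-5: Δb = 5.9 m, d̄ = (1.46+0.72)/2 = 1.09, v̄ = (0.267+0.191)/2 = 0.229 → q = 5.9×1.09×0.229 = 1.473 m³/s
Panel 5-6: Δb = 2.7 m, d̄ = (0.72+0.00)/2 = 0.36, v̄ = (0.191+0.000)/2 = 0.0955 → q = 2.7×0.36×0.0955 = 0.09283 m³/s
Q = Σ q = 6.278 m³/s
= 6.278 × 3600 = 22600 m³/h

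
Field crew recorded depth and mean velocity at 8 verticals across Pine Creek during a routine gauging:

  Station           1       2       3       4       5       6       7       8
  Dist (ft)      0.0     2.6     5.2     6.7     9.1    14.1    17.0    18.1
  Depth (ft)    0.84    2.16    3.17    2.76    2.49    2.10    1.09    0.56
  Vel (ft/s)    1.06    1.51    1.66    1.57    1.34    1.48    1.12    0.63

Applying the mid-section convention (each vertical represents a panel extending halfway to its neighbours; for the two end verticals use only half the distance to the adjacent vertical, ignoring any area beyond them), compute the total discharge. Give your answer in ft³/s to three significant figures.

w_1 = (2.6 − 0.0)/2 = 1.3 ft; q_1 = 1.06 × 0.84 × 1.3 = 1.158 ft³/s
w_2 = (5.2 − 0.0)/2 = 2.6 ft; q_2 = 1.51 × 2.16 × 2.6 = 8.480 ft³/s
w_3 = (6.7 − 2.6)/2 = 2.05 ft; q_3 = 1.66 × 3.17 × 2.05 = 10.79 ft³/s
w_4 = (9.1 − 5.2)/2 = 1.95 ft; q_4 = 1.57 × 2.76 × 1.95 = 8.450 ft³/s
w_5 = (14.1 − 6.7)/2 = 3.7 ft; q_5 = 1.34 × 2.49 × 3.7 = 12.35 ft³/s
w_6 = (17.0 − 9.1)/2 = 3.95 ft; q_6 = 1.48 × 2.10 × 3.95 = 12.28 ft³/s
w_7 = (18.1 − 14.1)/2 = 2 ft; q_7 = 1.12 × 1.09 × 2 = 2.442 ft³/s
w_8 = (18.1 − 17.0)/2 = 0.55 ft; q_8 = 0.63 × 0.56 × 0.55 = 0.1940 ft³/s
Q = Σ qᵢ = 56.13 ft³/s

56.1 ft³/s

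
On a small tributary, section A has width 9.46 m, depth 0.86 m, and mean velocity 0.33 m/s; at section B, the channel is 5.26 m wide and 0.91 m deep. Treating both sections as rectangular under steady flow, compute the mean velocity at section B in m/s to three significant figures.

0.561 m/s

Q = A₁V₁ = (9.46×0.86) × 0.33 = 2.685 m³/s
A₂ = 5.26 × 0.91 = 4.787 m²
V₂ = Q/A₂ = 2.685/4.787 = 0.5609 m/s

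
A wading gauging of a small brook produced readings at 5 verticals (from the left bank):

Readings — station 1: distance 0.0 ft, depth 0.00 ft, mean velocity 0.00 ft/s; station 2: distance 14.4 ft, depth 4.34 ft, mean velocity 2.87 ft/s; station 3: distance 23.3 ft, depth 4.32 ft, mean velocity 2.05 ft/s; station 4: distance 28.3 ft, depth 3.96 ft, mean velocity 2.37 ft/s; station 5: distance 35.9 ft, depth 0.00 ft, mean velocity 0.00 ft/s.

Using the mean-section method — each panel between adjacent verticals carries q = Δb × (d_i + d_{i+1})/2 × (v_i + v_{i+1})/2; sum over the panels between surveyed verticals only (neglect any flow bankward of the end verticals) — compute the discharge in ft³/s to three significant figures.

203 ft³/s

Panel 1-2: Δb = 14.4 ft, d̄ = (0.00+4.34)/2 = 2.17, v̄ = (0.00+2.87)/2 = 1.435 → q = 14.4×2.17×1.435 = 44.84 ft³/s
Panel 2-3: Δb = 8.9 ft, d̄ = (4.34+4.32)/2 = 4.33, v̄ = (2.87+2.05)/2 = 2.46 → q = 8.9×4.33×2.46 = 94.80 ft³/s
Panel 3-4: Δb = 5 ft, d̄ = (4.32+3.96)/2 = 4.14, v̄ = (2.05+2.37)/2 = 2.21 → q = 5×4.14×2.21 = 45.75 ft³/s
Panel 4-5: Δb = 7.6 ft, d̄ = (3.96+0.00)/2 = 1.98, v̄ = (2.37+0.00)/2 = 1.185 → q = 7.6×1.98×1.185 = 17.83 ft³/s
Q = Σ q = 203.2 ft³/s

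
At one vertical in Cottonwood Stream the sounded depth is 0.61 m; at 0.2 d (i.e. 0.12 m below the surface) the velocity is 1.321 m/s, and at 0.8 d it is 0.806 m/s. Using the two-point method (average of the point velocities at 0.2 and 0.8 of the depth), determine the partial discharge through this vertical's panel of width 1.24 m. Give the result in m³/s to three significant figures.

v̄ = (1.321 + 0.806) / 2 = 1.064 m/s
q = v̄ × d × w = 1.064 × 0.61 × 1.24 = 0.8044 m³/s

0.804 m³/s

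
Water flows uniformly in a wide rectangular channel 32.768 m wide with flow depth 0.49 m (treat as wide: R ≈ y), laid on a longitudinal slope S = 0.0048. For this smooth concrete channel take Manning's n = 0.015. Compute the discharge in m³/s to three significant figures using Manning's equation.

46.1 m³/s

A = b·y = 32.768 × 0.49 = 16.06 m²
Wide channel: R ≈ y = 0.49 m
Q = (1/n)·A·R^(2/3)·S^(1/2) = (1/0.015) × 16.06 × 0.4900^(2/3) × 0.0048^(1/2) = 46.09 m³/s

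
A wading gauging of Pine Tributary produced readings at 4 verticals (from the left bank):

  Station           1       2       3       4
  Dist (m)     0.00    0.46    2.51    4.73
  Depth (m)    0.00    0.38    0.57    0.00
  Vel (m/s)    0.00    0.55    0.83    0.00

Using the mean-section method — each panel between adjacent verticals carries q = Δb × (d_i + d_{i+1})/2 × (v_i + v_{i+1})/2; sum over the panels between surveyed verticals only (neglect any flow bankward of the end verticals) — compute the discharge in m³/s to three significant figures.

Panel 1-2: Δb = 0.46 m, d̄ = (0.00+0.38)/2 = 0.19, v̄ = (0.00+0.55)/2 = 0.275 → q = 0.46×0.19×0.275 = 0.02404 m³/s
Panel 2-3: Δb = 2.05 m, d̄ = (0.38+0.57)/2 = 0.475, v̄ = (0.55+0.83)/2 = 0.69 → q = 2.05×0.475×0.69 = 0.6719 m³/s
Panel 3-4: Δb = 2.22 m, d̄ = (0.57+0.00)/2 = 0.285, v̄ = (0.83+0.00)/2 = 0.415 → q = 2.22×0.285×0.415 = 0.2626 m³/s
Q = Σ q = 0.9585 m³/s

0.958 m³/s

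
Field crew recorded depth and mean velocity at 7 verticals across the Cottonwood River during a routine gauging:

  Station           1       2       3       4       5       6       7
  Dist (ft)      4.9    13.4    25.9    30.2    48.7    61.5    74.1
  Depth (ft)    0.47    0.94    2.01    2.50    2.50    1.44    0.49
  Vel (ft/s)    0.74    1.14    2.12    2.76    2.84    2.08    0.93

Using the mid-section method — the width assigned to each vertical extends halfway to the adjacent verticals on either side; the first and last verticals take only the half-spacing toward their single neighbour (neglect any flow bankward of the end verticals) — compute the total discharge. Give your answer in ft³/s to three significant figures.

w_1 = (13.4 − 4.9)/2 = 4.25 ft; q_1 = 0.74 × 0.47 × 4.25 = 1.478 ft³/s
w_2 = (25.9 − 4.9)/2 = 10.5 ft; q_2 = 1.14 × 0.94 × 10.5 = 11.25 ft³/s
w_3 = (30.2 − 13.4)/2 = 8.4 ft; q_3 = 2.12 × 2.01 × 8.4 = 35.79 ft³/s
w_4 = (48.7 − 25.9)/2 = 11.4 ft; q_4 = 2.76 × 2.50 × 11.4 = 78.66 ft³/s
w_5 = (61.5 − 30.2)/2 = 15.65 ft; q_5 = 2.84 × 2.50 × 15.65 = 111.1 ft³/s
w_6 = (74.1 − 48.7)/2 = 12.7 ft; q_6 = 2.08 × 1.44 × 12.7 = 38.04 ft³/s
w_7 = (74.1 − 61.5)/2 = 6.3 ft; q_7 = 0.93 × 0.49 × 6.3 = 2.871 ft³/s
Q = Σ qᵢ = 279.2 ft³/s

279 ft³/s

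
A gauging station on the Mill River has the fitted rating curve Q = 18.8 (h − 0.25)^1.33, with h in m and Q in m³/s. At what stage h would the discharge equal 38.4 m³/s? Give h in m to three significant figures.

h − h₀ = (Q/C)^(1/b) = (38.4/18.8)^(1/1.33) = 1.711 m
h = 0.25 + 1.711 = 1.961 m

1.96 m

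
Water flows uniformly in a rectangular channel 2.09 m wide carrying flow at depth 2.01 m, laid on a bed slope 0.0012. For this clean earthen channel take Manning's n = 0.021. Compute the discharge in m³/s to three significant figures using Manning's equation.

A = b·y = 2.09 × 2.01 = 4.201 m²
P = b + 2y = 2.09 + 2×2.01 = 6.110 m
R = A/P = 4.201/6.110 = 0.6875 m
Q = (1/n)·A·R^(2/3)·S^(1/2) = (1/0.021) × 4.201 × 0.6875^(2/3) × 0.0012^(1/2) = 5.398 m³/s

5.40 m³/s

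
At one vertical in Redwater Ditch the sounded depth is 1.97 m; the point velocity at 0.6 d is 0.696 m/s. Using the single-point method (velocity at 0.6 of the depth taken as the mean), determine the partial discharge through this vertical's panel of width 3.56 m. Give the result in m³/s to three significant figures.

v̄ = v₀.₆ = 0.696 m/s
q = v̄ × d × w = 0.6960 × 1.97 × 3.56 = 4.881 m³/s

4.88 m³/s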